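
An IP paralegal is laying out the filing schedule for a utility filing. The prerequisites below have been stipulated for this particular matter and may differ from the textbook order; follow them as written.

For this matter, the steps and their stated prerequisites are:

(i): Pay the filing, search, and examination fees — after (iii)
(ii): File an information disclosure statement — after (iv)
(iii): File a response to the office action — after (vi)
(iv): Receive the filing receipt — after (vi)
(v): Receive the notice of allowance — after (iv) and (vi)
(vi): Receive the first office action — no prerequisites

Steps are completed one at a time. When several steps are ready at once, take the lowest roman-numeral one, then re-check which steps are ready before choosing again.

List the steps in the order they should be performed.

Only (vi) has no prerequisites, so it is first.
Now (iii) and (iv) have their prerequisites met. (iii) has the earlier label, so (iii) next.
Now (i) and (iv) have their prerequisites met. (i) has the earlier label, so (i) next.
That leaves (iv) as the only ready step → (iv).
Ready: (ii) and (v). (ii) has the earlier label → (ii).
(v) is the only step now ready → (v).

(vi) → (iii) → (i) → (iv) → (ii) → (v)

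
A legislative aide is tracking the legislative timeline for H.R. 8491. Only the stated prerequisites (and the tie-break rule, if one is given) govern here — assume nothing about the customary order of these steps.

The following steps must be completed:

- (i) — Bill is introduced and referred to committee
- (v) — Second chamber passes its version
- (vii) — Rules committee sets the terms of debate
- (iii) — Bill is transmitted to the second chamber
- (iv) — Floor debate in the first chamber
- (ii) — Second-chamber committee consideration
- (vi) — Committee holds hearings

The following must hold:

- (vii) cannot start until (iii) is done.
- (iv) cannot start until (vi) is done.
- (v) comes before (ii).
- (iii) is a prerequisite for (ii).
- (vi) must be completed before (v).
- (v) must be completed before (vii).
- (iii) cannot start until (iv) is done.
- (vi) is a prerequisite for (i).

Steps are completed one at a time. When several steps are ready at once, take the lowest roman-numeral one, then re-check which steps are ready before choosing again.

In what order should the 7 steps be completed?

(vi) → (i) → (iv) → (iii) → (v) → (ii) → (vii)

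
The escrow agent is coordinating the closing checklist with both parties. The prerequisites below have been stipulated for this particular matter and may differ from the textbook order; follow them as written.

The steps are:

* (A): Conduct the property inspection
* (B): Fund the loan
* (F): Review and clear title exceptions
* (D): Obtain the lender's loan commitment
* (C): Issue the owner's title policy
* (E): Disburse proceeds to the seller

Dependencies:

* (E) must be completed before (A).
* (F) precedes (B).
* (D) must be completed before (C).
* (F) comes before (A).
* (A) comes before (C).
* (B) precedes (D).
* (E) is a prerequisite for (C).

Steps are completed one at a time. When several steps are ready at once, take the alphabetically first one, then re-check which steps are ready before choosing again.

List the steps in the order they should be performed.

(E) and (F) have no prerequisites; (E) has the earlier label, so (E) is first.
Next only (F) has its prerequisites met → (F).
Now (A) and (B) have their prerequisites met. (A) has the earlier label, so (A) next.
(B) needed (F), now all done → (B).
(D) is the only step now ready → (D).
(C) is the only step now ready → (C).

(E), (F), (A), (B), (D), (C)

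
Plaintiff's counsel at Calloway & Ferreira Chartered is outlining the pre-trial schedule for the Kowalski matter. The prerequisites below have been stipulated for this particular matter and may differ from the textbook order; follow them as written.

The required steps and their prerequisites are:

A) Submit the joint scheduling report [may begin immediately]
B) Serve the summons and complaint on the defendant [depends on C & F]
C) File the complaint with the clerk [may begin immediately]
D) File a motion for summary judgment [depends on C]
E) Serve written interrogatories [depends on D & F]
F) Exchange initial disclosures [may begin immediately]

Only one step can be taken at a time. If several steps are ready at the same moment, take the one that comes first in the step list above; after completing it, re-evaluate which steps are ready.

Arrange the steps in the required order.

Nothing is required for A, C and F. A is listed earlier → A first.
Ready: C and F. C is listed earlier → C.
Ready: D and F. D is listed earlier → D.
F is the only step now ready → F.
Now B and E have their prerequisites met. B is listed earlier, so B next.
Next only E has its prerequisites met → E.

A C D F B E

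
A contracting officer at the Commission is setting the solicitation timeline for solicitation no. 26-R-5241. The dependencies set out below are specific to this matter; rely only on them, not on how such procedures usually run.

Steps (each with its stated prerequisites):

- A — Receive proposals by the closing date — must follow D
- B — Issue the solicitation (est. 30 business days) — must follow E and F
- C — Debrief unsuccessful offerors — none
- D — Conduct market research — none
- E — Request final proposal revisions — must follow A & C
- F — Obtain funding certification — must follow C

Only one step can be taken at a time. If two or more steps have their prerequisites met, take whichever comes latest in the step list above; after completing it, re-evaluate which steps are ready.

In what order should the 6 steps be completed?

D and C have no prerequisites; D is listed later, so D is first.
Now C and A have their prerequisites met. C is listed later, so C next.
Now F and A have their prerequisites met. F is listed later, so F next.
That leaves A as the only ready step → A.
Next only E has its prerequisites met → E.
B is the only step now ready → B.

D, C, F, A, E, B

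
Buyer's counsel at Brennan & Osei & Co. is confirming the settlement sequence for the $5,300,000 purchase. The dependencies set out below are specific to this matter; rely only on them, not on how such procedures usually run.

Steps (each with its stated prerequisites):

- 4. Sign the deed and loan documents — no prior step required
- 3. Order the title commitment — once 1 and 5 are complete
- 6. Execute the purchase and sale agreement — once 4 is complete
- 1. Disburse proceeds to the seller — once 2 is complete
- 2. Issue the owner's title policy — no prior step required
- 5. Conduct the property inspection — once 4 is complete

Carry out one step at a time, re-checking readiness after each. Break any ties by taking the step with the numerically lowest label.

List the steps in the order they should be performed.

2, 1, 4, 5, 3, 6

Nothing is required for 2 and 4. 2 has the earlier label → 2 first.
Ready: 1 and 4. 1 has the earlier label → 1.
4 is the only step now ready → 4.
Now 5 and 6 have their prerequisites met. 5 has the earlier label, so 5 next.
Now 3 and 6 have their prerequisites met. 3 has the earlier label, so 3 next.
Next only 6 has its prerequisites met → 6.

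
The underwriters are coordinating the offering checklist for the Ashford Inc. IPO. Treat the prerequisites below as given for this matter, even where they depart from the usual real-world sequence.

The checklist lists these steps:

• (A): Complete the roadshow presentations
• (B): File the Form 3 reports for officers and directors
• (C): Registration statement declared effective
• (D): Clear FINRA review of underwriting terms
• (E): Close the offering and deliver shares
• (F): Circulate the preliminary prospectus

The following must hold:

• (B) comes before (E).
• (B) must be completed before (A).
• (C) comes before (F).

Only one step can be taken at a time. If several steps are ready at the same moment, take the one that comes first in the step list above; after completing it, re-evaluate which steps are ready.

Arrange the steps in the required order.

(B), (C) and (D) have no prerequisites; (B) is listed earlier, so (B) is first.
(A) and (E) now also ready, so the ready set is {(A), (C), (D), (E)}; (A) is listed earlier → (A).
(C), (D) and (E) are all available; (C) is listed earlier → (C).
Now (D), (E) and (F) have their prerequisites met. (D) is listed earlier, so (D) next.
(E) and (F) are both available; (E) is listed earlier → (E).
That leaves (F) as the only ready step → (F).

(B) → (A) → (C) → (D) → (E) → (F)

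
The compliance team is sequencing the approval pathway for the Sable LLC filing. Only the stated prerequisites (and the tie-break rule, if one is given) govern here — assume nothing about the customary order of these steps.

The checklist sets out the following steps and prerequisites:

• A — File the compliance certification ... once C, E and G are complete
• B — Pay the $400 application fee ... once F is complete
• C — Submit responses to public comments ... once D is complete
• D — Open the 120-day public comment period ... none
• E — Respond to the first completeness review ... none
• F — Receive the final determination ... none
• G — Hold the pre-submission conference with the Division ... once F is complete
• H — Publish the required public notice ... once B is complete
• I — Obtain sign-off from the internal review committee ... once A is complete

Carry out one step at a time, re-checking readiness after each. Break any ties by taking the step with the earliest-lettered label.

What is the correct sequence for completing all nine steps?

D, C, E, F, B, G, A, H, I

D, E and F have no prerequisites; D has the earlier label, so D is first.
C now also ready, so the ready set is {C, E, F}; C has the earlier label → C.
Now E and F have their prerequisites met. E has the earlier label, so E next.
Next only F has its prerequisites met → F.
Ready: B and G. B has the earlier label → B.
H now also ready, so the ready set is {G, H}; G has the earlier label → G.
A and H are both available; A has the earlier label → A.
H and I are both available; H has the earlier label → H.
I needed A, now all done → I.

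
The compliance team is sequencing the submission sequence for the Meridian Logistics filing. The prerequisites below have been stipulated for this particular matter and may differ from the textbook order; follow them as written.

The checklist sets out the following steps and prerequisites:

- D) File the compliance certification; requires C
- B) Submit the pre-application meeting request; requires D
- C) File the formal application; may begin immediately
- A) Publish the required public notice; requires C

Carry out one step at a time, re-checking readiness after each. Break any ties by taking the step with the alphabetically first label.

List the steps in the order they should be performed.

C, A, D, B

Only C has no prerequisites, so it is first.
A and D are both available; A has the earlier label → A.
D needed C, now all done → D.
B needed D, now all done → B.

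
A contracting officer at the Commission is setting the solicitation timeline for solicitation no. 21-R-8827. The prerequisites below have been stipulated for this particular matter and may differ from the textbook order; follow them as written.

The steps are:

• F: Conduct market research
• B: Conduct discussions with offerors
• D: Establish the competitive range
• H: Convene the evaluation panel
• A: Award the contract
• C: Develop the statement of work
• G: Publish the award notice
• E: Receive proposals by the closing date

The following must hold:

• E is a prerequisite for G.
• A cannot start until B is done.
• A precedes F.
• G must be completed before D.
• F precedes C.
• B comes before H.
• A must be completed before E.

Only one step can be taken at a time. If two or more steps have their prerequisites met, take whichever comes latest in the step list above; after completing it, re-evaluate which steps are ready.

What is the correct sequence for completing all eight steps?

B, A, E, G, H, D, F, C

B is the only step with nothing outstanding, so it goes first.
Now A and H have their prerequisites met. A is listed later, so A next.
Ready: E, H and F. E is listed later → E.
G, H and F are all available; G is listed later → G.
D now also ready, so the ready set is {H, D, F}; H is listed later → H.
D and F are both available; D is listed later → D.
That leaves F as the only ready step → F.
C needed F, now all done → C.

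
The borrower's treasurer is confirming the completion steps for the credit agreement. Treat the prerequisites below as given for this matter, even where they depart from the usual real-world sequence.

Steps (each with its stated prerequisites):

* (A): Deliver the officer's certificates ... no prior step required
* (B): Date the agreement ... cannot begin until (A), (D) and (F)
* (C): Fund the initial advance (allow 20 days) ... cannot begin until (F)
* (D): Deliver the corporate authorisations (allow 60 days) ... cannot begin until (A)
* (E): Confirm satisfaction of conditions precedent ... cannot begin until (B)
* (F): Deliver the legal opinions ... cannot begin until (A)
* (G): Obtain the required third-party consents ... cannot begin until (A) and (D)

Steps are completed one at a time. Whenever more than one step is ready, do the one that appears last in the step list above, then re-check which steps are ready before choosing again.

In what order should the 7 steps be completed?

(A), (F), (D), (G), (C), (B), (E)

Only (A) has no prerequisites, so it is first.
(F) and (D) are both available; (F) is listed later → (F).
Now (D) and (C) have their prerequisites met. (D) is listed later, so (D) next.
Ready: (G), (C) and (B). (G) is listed later → (G).
(C) and (B) are both available; (C) is listed later → (C).
(B) is the only step now ready → (B).
That leaves (E) as the only ready step → (E).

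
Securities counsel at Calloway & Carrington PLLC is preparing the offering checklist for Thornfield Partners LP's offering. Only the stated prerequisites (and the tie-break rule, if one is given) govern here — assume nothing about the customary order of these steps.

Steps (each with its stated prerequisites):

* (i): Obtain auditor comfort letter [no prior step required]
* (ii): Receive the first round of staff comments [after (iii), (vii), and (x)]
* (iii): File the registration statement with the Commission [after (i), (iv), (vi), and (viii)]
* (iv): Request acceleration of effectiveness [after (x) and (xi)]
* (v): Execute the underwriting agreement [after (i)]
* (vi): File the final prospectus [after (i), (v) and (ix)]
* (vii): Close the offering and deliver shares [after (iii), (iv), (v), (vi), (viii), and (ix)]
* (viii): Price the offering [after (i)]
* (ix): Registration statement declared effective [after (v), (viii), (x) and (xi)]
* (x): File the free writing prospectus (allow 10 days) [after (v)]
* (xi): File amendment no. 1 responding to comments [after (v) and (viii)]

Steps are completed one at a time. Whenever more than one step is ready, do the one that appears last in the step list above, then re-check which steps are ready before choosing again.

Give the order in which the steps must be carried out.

(i) → (viii) → (v) → (xi) → (x) → (ix) → (vi) → (iv) → (iii) → (vii) → (ii)

Only (i) has no prerequisites, so it is first.
Now (viii) and (v) have their prerequisites met. (viii) is listed later, so (viii) next.
(v) is the only step now ready → (v).
Ready: (xi) and (x). (xi) is listed later → (xi).
(x) is the only step now ready → (x).
Ready: (ix) and (iv). (ix) is listed later → (ix).
(vi) and (iv) are both available; (vi) is listed later → (vi).
(iv) is the only step now ready → (iv).
(iii) needed (viii), (vi), (iv) and (i), now all done → (iii).
(vii) needed (ix), (viii), (vi), (v), (iv) and (iii), now all done → (vii).
Next only (ii) has its prerequisites met → (ii).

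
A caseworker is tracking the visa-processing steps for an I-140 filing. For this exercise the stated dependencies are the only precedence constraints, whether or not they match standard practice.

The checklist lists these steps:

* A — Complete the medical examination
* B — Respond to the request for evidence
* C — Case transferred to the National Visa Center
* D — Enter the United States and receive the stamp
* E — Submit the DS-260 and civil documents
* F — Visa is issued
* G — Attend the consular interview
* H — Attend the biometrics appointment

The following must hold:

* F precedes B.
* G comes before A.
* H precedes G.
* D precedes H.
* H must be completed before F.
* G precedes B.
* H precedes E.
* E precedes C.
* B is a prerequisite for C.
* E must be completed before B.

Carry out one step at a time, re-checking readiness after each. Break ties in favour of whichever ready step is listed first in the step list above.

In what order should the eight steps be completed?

D, H, E, F, G, A, B, C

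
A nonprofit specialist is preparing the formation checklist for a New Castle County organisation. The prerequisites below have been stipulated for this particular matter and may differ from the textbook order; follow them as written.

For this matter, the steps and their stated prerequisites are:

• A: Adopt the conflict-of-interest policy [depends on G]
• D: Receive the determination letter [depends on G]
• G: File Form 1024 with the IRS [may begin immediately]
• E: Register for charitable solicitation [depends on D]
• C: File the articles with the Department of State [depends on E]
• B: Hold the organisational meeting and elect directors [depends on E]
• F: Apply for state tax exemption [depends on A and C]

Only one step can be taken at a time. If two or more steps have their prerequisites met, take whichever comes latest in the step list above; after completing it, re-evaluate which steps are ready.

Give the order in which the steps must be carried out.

G → D → E → B → C → A → F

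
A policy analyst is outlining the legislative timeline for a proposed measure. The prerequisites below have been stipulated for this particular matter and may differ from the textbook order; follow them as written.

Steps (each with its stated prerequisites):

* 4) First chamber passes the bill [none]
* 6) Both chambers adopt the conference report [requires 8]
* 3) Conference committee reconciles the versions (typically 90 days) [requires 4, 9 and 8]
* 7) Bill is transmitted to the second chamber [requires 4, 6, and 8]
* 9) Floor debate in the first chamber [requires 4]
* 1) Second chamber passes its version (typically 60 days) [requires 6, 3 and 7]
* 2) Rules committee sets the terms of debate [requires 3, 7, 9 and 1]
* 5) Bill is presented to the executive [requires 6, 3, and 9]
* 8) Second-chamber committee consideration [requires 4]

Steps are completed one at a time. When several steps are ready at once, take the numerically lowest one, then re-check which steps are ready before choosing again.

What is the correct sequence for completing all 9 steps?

4, 8, 6, 7, 9, 3, 1, 2, 5

Only 4 has no prerequisites, so it is first.
8 and 9 are both available; 8 has the earlier label → 8.
Now 6 and 9 have their prerequisites met. 6 has the earlier label, so 6 next.
7 now also ready, so the ready set is {7, 9}; 7 has the earlier label → 7.
9 is the only step now ready → 9.
3 needed 4, 8 and 9, now all done → 3.
1 and 5 are both available; 1 has the earlier label → 1.
Now 2 and 5 have their prerequisites met. 2 has the earlier label, so 2 next.
Next only 5 has its prerequisites met → 5.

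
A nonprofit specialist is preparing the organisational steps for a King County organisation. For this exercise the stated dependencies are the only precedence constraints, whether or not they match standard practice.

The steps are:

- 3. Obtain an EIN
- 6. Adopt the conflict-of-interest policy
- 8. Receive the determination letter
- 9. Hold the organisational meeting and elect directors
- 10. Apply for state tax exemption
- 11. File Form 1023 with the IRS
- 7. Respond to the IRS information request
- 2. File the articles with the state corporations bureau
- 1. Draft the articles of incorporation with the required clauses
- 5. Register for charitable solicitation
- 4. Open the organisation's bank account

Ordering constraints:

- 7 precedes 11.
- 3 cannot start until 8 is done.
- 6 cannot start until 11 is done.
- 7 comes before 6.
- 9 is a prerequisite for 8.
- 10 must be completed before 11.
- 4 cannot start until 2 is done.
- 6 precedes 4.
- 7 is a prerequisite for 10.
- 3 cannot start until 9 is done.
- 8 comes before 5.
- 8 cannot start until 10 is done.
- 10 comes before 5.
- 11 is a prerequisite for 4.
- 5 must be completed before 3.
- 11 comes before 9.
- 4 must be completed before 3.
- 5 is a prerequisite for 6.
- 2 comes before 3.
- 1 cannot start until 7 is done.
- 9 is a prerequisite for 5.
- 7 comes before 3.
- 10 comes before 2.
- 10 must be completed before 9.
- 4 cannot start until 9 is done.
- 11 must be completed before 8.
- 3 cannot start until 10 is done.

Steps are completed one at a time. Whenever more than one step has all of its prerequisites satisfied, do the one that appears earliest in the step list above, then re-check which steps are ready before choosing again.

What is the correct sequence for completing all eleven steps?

7, 10, 11, 9, 8, 2, 1, 5, 6, 4, 3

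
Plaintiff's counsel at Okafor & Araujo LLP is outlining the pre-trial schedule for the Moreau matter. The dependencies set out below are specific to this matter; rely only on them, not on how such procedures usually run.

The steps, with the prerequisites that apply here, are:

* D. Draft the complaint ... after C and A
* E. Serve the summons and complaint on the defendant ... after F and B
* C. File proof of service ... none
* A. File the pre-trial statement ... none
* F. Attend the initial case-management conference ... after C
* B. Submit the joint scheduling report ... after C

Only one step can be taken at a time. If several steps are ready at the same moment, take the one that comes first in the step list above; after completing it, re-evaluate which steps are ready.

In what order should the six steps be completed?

C → A → D → F → B → E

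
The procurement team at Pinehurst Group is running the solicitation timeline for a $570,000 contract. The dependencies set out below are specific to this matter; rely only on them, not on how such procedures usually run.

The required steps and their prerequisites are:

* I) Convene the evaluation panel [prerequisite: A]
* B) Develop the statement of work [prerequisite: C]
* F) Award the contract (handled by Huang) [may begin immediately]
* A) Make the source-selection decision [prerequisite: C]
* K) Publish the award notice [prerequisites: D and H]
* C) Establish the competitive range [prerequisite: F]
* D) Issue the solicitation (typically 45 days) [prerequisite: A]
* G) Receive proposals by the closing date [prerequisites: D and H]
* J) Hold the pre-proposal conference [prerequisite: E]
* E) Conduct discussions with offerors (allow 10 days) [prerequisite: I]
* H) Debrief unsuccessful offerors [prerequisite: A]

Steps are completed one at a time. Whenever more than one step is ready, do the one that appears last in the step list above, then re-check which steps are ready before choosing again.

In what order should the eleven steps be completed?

Only F has no prerequisites, so it is first.
That leaves C as the only ready step → C.
Now A and B have their prerequisites met. A is listed later, so A next.
H, D and I now also ready, so the ready set is {H, D, B, I}; H is listed later → H.
Now D, B and I have their prerequisites met. D is listed later, so D next.
G, K, B and I are all available; G is listed later → G.
Ready: K, B and I. K is listed later → K.
B and I are both available; B is listed later → B.
I needed A, now all done → I.
E is the only step now ready → E.
J needed E, now all done → J.

F → C → A → H → D → G → K → B → I → E → J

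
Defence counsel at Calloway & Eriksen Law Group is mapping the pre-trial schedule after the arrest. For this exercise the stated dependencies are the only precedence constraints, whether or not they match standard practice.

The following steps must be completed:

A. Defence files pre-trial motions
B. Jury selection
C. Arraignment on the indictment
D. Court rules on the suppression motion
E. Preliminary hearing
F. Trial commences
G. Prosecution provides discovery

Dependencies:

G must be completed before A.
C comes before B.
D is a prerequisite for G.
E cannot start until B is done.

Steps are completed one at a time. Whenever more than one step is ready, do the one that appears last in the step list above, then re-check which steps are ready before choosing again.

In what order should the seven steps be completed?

F → D → G → C → B → E → A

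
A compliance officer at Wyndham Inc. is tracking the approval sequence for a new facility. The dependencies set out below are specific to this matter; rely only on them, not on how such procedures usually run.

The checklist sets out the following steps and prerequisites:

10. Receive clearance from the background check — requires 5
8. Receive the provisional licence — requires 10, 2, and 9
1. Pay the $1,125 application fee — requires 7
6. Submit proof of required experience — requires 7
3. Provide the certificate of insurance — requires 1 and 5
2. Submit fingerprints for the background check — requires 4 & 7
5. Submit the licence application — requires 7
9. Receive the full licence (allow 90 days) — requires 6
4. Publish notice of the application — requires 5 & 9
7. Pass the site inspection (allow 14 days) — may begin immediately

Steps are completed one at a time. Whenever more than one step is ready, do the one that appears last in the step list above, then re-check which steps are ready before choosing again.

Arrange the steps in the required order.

7, 5, 6, 9, 4, 2, 1, 3, 10, 8

Only 7 has no prerequisites, so it is first.
Now 5, 6 and 1 have their prerequisites met. 5 is listed later, so 5 next.
6, 1 and 10 are all available; 6 is listed later → 6.
9 now also ready, so the ready set is {9, 1, 10}; 9 is listed later → 9.
4 now also ready, so the ready set is {4, 1, 10}; 4 is listed later → 4.
2 now also ready, so the ready set is {2, 1, 10}; 2 is listed later → 2.
Now 1 and 10 have their prerequisites met. 1 is listed later, so 1 next.
3 now also ready, so the ready set is {3, 10}; 3 is listed later → 3.
10 needed 5, now all done → 10.
8 needed 9, 2 and 10, now all done → 8.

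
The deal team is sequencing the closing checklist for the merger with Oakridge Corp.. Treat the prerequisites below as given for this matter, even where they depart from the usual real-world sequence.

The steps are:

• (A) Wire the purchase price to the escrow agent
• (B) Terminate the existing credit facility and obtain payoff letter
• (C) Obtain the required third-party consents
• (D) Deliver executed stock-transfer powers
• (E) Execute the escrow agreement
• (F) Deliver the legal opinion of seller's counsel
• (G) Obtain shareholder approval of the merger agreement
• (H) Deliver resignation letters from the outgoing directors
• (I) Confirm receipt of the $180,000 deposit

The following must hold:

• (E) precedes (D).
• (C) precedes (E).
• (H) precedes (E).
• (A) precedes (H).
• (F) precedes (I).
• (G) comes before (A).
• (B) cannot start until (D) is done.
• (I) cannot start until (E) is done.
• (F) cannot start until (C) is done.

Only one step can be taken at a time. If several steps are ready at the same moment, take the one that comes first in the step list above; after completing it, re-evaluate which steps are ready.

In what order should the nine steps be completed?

(C) → (F) → (G) → (A) → (H) → (E) → (D) → (B) → (I)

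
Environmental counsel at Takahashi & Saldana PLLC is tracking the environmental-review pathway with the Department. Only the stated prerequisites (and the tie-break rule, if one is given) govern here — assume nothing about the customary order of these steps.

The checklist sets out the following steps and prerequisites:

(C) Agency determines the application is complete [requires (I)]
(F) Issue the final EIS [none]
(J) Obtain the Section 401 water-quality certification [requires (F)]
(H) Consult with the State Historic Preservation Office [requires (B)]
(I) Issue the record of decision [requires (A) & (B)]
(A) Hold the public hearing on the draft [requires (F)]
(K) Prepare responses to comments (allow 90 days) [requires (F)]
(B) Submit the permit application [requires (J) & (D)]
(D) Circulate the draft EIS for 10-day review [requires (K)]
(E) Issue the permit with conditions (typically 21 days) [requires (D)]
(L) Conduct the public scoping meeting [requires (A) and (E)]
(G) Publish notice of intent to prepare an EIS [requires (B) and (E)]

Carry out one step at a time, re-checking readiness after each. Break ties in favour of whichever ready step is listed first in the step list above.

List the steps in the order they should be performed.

(F), (J), (A), (K), (D), (B), (H), (I), (C), (E), (L), (G)

(F) is the only step with nothing outstanding, so it goes first.
(J), (A) and (K) are all available; (J) is listed earlier → (J).
Ready: (A) and (K). (A) is listed earlier → (A).
(K) is the only step now ready → (K).
(D) needed (K), now all done → (D).
(B) and (E) are both available; (B) is listed earlier → (B).
Now (H), (I) and (E) have their prerequisites met. (H) is listed earlier, so (H) next.
Now (I) and (E) have their prerequisites met. (I) is listed earlier, so (I) next.
(C) and (E) are both available; (C) is listed earlier → (C).
(E) is the only step now ready → (E).
Now (L) and (G) have their prerequisites met. (L) is listed earlier, so (L) next.
(G) needed (B) and (E), now all done → (G).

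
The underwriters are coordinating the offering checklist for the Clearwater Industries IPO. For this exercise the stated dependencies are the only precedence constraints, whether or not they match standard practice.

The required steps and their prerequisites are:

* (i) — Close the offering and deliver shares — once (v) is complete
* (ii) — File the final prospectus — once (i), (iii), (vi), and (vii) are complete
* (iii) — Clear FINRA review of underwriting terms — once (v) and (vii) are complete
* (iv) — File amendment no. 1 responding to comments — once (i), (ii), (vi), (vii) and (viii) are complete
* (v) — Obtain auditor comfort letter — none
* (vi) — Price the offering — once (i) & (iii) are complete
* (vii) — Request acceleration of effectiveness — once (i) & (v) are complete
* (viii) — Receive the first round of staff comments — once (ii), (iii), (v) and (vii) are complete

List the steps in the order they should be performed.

(v), (i), (vii), (iii), (vi), (ii), (viii), (iv)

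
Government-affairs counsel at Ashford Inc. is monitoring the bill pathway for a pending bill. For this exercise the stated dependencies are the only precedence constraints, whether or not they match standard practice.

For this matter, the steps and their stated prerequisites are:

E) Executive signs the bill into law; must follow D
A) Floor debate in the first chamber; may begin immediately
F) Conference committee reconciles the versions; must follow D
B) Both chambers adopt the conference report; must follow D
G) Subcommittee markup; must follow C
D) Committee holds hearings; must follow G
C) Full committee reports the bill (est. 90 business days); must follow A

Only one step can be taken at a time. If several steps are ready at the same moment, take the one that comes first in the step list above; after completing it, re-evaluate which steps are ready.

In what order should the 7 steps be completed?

A, C, G, D, E, F, B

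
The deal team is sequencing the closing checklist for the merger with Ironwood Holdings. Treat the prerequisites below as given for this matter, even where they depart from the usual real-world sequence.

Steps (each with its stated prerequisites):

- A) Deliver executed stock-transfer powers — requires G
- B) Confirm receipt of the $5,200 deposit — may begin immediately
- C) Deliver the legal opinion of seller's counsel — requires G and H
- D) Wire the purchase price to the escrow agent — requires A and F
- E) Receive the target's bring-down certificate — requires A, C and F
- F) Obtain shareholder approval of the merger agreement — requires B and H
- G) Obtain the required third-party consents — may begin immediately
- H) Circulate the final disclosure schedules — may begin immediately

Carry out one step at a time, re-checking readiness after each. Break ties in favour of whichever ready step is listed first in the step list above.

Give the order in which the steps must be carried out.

B, G, A, H, C, F, D, E

B, G and H have no prerequisites; B is listed earlier, so B is first.
Ready: G and H. G is listed earlier → G.
Now A and H have their prerequisites met. A is listed earlier, so A next.
That leaves H as the only ready step → H.
C and F are both available; C is listed earlier → C.
Next only F has its prerequisites met → F.
D and E are both available; D is listed earlier → D.
Next only E has its prerequisites met → E.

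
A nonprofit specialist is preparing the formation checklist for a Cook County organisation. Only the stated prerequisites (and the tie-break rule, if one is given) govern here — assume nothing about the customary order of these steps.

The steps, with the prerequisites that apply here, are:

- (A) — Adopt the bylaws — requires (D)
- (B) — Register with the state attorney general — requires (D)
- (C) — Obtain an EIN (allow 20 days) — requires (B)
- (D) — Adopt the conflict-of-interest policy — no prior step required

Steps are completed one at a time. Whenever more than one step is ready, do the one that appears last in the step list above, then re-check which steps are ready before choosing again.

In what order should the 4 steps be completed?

(D) (B) (C) (A)

(D) is the only step with nothing outstanding, so it goes first.
Ready: (B) and (A). (B) is listed later → (B).
Ready: (C) and (A). (C) is listed later → (C).
That leaves (A) as the only ready step → (A).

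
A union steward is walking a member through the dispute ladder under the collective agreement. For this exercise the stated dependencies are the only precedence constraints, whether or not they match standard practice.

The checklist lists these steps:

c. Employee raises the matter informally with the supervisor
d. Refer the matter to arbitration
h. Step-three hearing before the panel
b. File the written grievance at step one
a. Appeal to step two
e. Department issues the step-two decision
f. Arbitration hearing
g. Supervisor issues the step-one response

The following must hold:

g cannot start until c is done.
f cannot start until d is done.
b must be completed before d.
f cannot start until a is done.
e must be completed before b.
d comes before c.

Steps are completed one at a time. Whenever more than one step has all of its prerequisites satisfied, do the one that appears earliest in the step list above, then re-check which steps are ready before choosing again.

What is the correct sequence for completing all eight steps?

h, a and e have no prerequisites; h is listed earlier, so h is first.
Now a and e have their prerequisites met. a is listed earlier, so a next.
e is the only step now ready → e.
Next only b has its prerequisites met → b.
That leaves d as the only ready step → d.
Now c and f have their prerequisites met. c is listed earlier, so c next.
g now also ready, so the ready set is {f, g}; f is listed earlier → f.
g needed c, now all done → g.

h → a → e → b → d → c → f → g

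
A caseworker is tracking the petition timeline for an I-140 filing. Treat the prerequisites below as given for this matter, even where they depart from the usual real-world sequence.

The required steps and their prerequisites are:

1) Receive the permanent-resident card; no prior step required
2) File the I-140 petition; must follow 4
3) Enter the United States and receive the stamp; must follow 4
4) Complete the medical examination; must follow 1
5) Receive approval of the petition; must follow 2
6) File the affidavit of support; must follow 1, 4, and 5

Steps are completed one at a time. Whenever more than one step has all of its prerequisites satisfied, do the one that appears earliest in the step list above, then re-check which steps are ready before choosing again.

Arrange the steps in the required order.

1, 4, 2, 3, 5, 6

1 is the only step with nothing outstanding, so it goes first.
4 needed 1, now all done → 4.
2 and 3 are both available; 2 is listed earlier → 2.
Ready: 3 and 5. 3 is listed earlier → 3.
5 needed 2, now all done → 5.
6 needed 1, 4 and 5, now all done → 6.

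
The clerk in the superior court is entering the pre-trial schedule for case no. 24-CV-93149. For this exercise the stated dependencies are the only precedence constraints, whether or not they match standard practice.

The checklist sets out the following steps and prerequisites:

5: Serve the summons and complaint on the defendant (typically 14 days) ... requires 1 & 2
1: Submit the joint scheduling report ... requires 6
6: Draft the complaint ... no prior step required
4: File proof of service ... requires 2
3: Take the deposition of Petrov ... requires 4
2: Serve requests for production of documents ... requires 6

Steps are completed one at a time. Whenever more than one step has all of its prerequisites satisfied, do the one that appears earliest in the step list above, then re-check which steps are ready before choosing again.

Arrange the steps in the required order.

6, 1, 2, 5, 4, 3

6 has no prerequisites → 6 first.
1 and 2 are both available; 1 is listed earlier → 1.
2 needed 6, now all done → 2.
Ready: 5 and 4. 5 is listed earlier → 5.
Next only 4 has its prerequisites met → 4.
3 is the only step now ready → 3.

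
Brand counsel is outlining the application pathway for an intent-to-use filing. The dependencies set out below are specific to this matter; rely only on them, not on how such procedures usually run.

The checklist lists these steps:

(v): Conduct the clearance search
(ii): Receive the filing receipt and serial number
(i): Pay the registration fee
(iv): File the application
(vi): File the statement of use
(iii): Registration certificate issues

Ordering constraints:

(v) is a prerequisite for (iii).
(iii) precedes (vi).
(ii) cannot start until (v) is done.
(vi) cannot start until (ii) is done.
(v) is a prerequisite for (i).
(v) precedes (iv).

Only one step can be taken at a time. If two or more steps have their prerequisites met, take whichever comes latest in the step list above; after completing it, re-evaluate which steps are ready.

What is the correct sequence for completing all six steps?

(v) is the only step with nothing outstanding, so it goes first.
(iii), (iv), (i) and (ii) are all available; (iii) is listed later → (iii).
(iv), (i) and (ii) are all available; (iv) is listed later → (iv).
Ready: (i) and (ii). (i) is listed later → (i).
(ii) needed (v), now all done → (ii).
That leaves (vi) as the only ready step → (vi).

(v) (iii) (iv) (i) (ii) (vi)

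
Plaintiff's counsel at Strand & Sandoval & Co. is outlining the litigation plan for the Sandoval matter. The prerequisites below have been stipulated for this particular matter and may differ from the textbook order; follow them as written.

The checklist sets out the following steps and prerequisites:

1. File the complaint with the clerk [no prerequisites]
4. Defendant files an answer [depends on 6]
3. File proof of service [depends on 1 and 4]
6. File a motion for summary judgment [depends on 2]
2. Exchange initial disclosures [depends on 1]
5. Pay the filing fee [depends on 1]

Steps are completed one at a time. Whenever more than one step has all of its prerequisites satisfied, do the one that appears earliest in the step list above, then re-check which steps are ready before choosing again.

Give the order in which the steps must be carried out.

1 is the only step with nothing outstanding, so it goes first.
2 and 5 are both available; 2 is listed earlier → 2.
6 now also ready, so the ready set is {6, 5}; 6 is listed earlier → 6.
4 now also ready, so the ready set is {4, 5}; 4 is listed earlier → 4.
Now 3 and 5 have their prerequisites met. 3 is listed earlier, so 3 next.
5 needed 1, now all done → 5.

1 2 6 4 3 5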